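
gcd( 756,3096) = 36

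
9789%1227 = 1200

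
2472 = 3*824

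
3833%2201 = 1632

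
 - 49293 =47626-96919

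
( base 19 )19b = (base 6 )2303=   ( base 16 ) 21F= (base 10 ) 543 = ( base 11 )454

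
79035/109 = 79035/109 = 725.09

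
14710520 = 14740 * 998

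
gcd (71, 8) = 1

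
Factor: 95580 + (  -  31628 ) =63952  =  2^4 * 7^1 * 571^1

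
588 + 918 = 1506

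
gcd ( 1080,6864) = 24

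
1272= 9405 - 8133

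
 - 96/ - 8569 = 96/8569 = 0.01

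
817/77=10 + 47/77 =10.61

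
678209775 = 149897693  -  -528312082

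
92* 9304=855968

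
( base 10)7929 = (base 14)2c65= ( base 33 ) 799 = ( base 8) 17371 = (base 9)11780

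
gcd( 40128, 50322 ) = 6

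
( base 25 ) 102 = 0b1001110011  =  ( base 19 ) 1E0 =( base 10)627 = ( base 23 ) 146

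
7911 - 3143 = 4768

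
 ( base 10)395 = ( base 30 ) D5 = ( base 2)110001011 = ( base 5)3040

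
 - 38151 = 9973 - 48124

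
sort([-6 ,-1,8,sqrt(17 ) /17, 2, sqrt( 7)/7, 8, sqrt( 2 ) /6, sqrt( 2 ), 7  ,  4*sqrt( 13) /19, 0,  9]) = [ - 6,-1, 0,sqrt( 2) /6,sqrt( 17)/17, sqrt(7 ) /7, 4*sqrt( 13 )/19, sqrt(2 ),2,7, 8, 8,9 ]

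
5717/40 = 142 + 37/40=142.93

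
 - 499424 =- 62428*8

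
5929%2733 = 463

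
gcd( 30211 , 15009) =1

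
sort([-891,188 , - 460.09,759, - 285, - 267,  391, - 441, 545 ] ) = [ - 891, - 460.09, - 441, - 285, - 267,188,391,545,759 ]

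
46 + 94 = 140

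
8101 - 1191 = 6910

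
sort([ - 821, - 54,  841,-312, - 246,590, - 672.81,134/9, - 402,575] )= [ - 821, - 672.81, - 402, - 312,-246, - 54,134/9,575,590,841 ]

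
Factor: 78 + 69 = 147 =3^1*7^2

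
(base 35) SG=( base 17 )37A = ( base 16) 3e4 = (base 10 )996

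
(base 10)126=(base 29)4a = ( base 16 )7E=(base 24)56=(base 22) 5g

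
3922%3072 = 850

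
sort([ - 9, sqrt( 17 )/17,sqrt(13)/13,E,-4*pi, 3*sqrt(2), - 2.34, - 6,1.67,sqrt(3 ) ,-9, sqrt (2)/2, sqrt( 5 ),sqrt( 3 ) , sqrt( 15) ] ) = [-4 * pi, - 9 ,  -  9, - 6, - 2.34, sqrt ( 17 )/17,sqrt(13)/13,sqrt( 2)/2, 1.67,sqrt(3),sqrt(3), sqrt(5 ),E, sqrt( 15),3*sqrt( 2)] 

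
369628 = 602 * 614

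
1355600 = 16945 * 80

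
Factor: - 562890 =-2^1*3^1*5^1*29^1*647^1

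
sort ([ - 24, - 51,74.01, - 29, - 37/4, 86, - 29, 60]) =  [ - 51,  -  29,-29, - 24, - 37/4,60,74.01, 86] 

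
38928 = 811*48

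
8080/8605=1616/1721 = 0.94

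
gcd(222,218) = 2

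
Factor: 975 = 3^1*5^2*13^1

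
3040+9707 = 12747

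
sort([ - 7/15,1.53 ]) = [ - 7/15,1.53]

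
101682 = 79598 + 22084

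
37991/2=37991/2 = 18995.50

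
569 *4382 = 2493358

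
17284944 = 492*35132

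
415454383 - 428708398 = - 13254015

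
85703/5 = 85703/5 = 17140.60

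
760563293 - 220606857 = 539956436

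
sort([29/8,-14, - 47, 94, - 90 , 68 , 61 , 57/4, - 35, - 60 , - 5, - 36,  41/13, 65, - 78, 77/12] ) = [ - 90 , - 78, - 60, - 47,-36, - 35,-14 , - 5, 41/13, 29/8, 77/12, 57/4, 61 , 65 , 68, 94]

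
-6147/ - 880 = 6 +867/880 = 6.99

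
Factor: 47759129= 11^1*107^1*40577^1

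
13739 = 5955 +7784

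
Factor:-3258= - 2^1 *3^2*181^1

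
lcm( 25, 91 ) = 2275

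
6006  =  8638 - 2632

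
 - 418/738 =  - 209/369 = - 0.57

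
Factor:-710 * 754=  -  2^2*5^1 * 13^1 * 29^1 * 71^1  =  -535340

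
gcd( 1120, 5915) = 35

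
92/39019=92/39019= 0.00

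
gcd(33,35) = 1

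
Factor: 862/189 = 2^1*3^( - 3 )*7^ ( - 1)*431^1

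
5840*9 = 52560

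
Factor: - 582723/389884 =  - 2^ ( - 2 )*3^2*11^ ( - 1 )*8861^( - 1)*64747^1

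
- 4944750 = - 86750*57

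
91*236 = 21476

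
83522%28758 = 26006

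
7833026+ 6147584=13980610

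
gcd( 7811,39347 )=73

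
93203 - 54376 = 38827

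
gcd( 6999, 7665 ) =3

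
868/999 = 868/999 =0.87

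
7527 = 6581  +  946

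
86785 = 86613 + 172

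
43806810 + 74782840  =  118589650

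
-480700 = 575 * (-836)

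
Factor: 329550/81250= 3^1*5^( - 3 )*13^2 = 507/125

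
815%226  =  137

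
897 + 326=1223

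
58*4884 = 283272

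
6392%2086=134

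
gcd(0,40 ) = 40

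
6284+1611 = 7895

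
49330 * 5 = 246650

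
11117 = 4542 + 6575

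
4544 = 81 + 4463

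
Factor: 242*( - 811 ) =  - 196262 = -2^1*11^2 * 811^1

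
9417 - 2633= 6784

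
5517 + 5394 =10911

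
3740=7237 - 3497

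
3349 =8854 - 5505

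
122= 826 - 704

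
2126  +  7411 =9537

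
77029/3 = 25676 + 1/3= 25676.33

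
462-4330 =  - 3868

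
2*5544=11088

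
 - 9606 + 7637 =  - 1969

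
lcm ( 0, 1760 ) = 0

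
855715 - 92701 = 763014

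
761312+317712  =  1079024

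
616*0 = 0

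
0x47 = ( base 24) 2N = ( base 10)71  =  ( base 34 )23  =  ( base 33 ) 25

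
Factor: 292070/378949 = 2^1*5^1*29207^1*378949^( -1) 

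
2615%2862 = 2615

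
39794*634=25229396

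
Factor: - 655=-5^1 * 131^1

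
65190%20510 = 3660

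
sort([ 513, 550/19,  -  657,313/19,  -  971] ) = [-971, - 657,313/19 , 550/19,513]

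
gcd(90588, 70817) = 1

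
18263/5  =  18263/5  =  3652.60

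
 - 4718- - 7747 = 3029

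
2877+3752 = 6629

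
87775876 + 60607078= 148382954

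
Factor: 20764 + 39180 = 2^3 *59^1 * 127^1 = 59944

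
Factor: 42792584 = 2^3 * 5349073^1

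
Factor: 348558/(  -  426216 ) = -2^( - 2 )*59^( - 1)* 193^1 = - 193/236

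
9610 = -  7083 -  - 16693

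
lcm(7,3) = 21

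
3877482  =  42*92321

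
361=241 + 120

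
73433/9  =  8159+ 2/9 = 8159.22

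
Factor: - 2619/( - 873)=3^1 = 3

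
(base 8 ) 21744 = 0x23E4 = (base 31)9hc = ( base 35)7HI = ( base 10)9188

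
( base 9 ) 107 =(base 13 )6a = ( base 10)88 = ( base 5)323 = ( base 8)130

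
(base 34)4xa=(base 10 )5756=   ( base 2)1011001111100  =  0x167C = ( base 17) 12FA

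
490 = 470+20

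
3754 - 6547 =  - 2793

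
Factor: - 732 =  - 2^2*3^1*61^1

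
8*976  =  7808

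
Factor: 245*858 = 210210 = 2^1*3^1*5^1*7^2 *11^1*13^1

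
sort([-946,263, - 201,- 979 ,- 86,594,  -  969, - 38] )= [ - 979,-969, - 946,-201, - 86,-38, 263,594]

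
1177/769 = 1  +  408/769 = 1.53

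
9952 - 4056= 5896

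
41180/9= 41180/9 =4575.56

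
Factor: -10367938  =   - 2^1* 7^1*787^1 *941^1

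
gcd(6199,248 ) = 1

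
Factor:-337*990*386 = -2^2*3^2 * 5^1 * 11^1*193^1*337^1 = -128781180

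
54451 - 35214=19237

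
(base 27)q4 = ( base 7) 2026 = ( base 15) 321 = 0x2C2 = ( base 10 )706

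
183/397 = 183/397 = 0.46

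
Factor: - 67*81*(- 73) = 3^4*67^1*73^1=   396171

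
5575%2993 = 2582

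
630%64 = 54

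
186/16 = 93/8 = 11.62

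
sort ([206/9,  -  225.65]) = [  -  225.65, 206/9]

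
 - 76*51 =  - 3876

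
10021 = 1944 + 8077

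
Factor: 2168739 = 3^2*23^1*10477^1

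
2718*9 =24462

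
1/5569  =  1/5569 = 0.00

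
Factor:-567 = -3^4*7^1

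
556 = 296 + 260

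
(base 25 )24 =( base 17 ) 33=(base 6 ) 130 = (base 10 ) 54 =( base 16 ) 36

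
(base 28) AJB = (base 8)20277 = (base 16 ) 20bf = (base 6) 102451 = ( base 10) 8383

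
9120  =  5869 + 3251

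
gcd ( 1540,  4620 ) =1540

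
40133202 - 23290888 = 16842314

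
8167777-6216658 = 1951119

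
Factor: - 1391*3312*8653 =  - 39864301776 = - 2^4  *  3^2*13^1*17^1*23^1*107^1*509^1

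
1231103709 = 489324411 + 741779298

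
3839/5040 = 3839/5040  =  0.76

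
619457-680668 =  - 61211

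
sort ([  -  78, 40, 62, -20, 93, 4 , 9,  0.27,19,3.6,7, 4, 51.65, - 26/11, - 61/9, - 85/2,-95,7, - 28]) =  [-95, - 78, - 85/2 ,-28, - 20, - 61/9, - 26/11, 0.27, 3.6, 4,4 , 7,7,9, 19,40, 51.65, 62, 93]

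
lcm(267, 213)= 18957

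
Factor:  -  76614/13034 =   -  3^1*7^( - 3 )*19^( - 1)*113^2 =- 38307/6517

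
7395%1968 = 1491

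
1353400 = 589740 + 763660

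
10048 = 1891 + 8157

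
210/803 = 210/803 = 0.26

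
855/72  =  11  +  7/8 = 11.88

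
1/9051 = 1/9051 = 0.00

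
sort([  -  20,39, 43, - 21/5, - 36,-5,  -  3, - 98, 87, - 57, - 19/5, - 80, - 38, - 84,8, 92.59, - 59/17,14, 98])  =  [ - 98, - 84, - 80, - 57, -38, - 36,  -  20, - 5,-21/5 , - 19/5, - 59/17, - 3,8, 14, 39,43,87, 92.59,98]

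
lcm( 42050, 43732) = 1093300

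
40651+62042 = 102693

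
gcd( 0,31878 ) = 31878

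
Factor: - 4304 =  - 2^4*269^1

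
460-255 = 205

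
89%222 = 89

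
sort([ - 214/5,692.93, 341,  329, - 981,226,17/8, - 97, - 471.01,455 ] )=[ - 981  , - 471.01, - 97, - 214/5 , 17/8,226,329, 341,455 , 692.93]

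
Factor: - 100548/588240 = -147/860 = - 2^(- 2 )*3^1*5^( - 1)*  7^2 * 43^( - 1)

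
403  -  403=0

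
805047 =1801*447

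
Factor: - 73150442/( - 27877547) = 2^1*23^1*59^1*443^(-1)*26953^1*62929^ ( - 1) 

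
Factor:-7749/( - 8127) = 41^1*43^( - 1) = 41/43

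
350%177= 173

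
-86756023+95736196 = 8980173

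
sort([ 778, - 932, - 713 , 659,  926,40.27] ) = [-932, - 713, 40.27,659,778,926 ] 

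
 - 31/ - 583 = 31/583 = 0.05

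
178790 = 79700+99090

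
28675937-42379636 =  - 13703699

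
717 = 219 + 498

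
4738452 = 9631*492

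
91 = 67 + 24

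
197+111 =308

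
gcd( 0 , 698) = 698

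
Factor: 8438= 2^1*4219^1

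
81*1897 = 153657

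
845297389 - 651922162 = 193375227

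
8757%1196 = 385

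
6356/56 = 227/2  =  113.50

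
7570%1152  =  658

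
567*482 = 273294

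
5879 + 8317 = 14196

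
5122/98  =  2561/49 = 52.27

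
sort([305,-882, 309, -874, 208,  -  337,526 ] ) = [ - 882, - 874,-337,208, 305 , 309, 526 ] 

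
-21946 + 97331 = 75385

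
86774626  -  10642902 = 76131724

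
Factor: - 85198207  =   - 3049^1*27943^1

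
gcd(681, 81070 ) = 1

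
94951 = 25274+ 69677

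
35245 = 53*665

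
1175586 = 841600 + 333986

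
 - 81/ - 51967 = 81/51967 = 0.00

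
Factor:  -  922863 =-3^1 * 283^1*1087^1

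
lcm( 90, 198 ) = 990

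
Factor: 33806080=2^8*5^1*7^4*11^1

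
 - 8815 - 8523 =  - 17338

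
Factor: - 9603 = -3^2*11^1*97^1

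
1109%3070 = 1109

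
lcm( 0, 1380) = 0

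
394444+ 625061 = 1019505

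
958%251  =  205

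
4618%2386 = 2232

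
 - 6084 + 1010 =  - 5074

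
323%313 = 10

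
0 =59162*0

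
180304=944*191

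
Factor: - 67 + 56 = - 11 = -11^1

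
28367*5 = 141835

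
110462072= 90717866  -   - 19744206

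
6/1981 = 6/1981 = 0.00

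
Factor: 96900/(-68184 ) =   -  8075/5682 = - 2^( -1)*3^( -1 )*5^2 * 17^1*19^1*947^ ( - 1 ) 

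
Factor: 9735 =3^1*5^1*11^1*  59^1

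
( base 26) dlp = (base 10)9359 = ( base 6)111155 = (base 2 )10010010001111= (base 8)22217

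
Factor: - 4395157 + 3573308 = -7^1*113^1*1039^1 = - 821849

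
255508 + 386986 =642494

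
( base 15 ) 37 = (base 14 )3a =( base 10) 52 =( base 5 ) 202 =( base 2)110100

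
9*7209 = 64881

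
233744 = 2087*112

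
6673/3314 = 6673/3314 =2.01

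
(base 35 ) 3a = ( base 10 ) 115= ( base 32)3J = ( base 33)3G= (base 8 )163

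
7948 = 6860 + 1088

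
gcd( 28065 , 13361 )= 1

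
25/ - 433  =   - 1 + 408/433 = -  0.06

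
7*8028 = 56196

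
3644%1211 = 11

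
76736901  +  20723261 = 97460162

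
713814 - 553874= 159940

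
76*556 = 42256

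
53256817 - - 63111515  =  116368332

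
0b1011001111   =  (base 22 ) 1af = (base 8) 1317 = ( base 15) 32E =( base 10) 719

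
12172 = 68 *179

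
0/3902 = 0 = 0.00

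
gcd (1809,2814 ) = 201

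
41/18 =2+5/18 = 2.28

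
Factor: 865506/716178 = 67^1*2153^1*119363^( - 1)=144251/119363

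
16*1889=30224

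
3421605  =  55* 62211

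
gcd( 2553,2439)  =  3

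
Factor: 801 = 3^2*89^1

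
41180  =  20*2059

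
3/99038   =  3/99038 = 0.00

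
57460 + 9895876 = 9953336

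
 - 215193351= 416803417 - 631996768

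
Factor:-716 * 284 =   -  2^4 * 71^1*179^1 = -203344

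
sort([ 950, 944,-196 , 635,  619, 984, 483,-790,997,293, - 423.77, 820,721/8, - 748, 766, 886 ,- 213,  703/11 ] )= [-790, - 748,  -  423.77,-213,-196, 703/11,721/8,  293 , 483,619,  635,  766 , 820,886,  944,  950,984, 997 ] 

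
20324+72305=92629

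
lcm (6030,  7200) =482400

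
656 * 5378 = 3527968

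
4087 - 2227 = 1860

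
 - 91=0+  -  91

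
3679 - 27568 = - 23889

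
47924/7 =47924/7  =  6846.29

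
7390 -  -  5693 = 13083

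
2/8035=2/8035 = 0.00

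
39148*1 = 39148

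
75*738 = 55350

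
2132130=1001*2130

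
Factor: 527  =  17^1*31^1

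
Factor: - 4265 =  -5^1 * 853^1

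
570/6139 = 570/6139 = 0.09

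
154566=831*186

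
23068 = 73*316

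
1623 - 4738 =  - 3115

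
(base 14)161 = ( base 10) 281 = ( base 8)431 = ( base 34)89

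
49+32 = 81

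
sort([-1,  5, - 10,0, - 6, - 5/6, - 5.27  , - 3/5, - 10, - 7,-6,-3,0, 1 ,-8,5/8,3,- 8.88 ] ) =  [-10,-10, - 8.88, - 8, - 7, - 6 , - 6,-5.27, - 3,-1,- 5/6, - 3/5,0, 0,5/8,1 , 3,5 ]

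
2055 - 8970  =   - 6915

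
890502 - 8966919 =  - 8076417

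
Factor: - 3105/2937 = -3^2*5^1*11^( - 1 )*23^1*89^ ( - 1)=- 1035/979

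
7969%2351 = 916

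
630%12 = 6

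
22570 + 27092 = 49662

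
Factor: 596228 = 2^2*149057^1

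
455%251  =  204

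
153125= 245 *625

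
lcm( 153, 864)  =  14688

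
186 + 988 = 1174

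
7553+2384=9937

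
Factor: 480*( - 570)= - 273600 = - 2^6*3^2*5^2*19^1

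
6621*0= 0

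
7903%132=115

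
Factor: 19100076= 2^2*3^1*61^1*97^1*269^1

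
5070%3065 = 2005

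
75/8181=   25/2727 = 0.01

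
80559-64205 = 16354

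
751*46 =34546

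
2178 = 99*22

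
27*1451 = 39177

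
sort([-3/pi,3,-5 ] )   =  [ - 5, - 3/pi, 3]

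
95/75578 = 95/75578 = 0.00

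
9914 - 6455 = 3459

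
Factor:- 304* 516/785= -2^6*3^1 * 5^(-1)*19^1*43^1*157^(-1) = - 156864/785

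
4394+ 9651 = 14045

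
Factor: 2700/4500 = 3/5=3^1*5^( - 1 )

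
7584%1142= 732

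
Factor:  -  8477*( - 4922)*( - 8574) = -2^2*3^1*7^2*23^1*107^1*173^1 *1429^1 = - 357739809756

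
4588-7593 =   -  3005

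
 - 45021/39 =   -  15007/13= - 1154.38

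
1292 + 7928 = 9220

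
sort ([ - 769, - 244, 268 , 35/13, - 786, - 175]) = [ - 786,  -  769, - 244, - 175, 35/13,268 ]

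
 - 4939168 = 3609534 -8548702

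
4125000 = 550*7500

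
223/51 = 223/51 = 4.37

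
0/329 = 0 = 0.00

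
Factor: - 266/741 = - 14/39 = - 2^1*3^( - 1)*7^1*13^( - 1) 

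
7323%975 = 498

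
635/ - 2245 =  - 1+322/449 = -  0.28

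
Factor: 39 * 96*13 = 48672 = 2^5 * 3^2*13^2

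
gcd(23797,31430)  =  449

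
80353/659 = 80353/659 =121.93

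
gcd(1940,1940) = 1940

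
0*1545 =0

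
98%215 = 98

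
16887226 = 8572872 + 8314354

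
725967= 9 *80663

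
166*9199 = 1527034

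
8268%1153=197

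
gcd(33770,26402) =614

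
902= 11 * 82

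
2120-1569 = 551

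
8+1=9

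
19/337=19/337=0.06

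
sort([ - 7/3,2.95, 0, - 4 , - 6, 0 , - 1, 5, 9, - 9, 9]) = [ - 9, - 6 , - 4, - 7/3, -1,0,0, 2.95, 5 , 9,9 ] 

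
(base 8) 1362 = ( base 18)25g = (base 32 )ni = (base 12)52a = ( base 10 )754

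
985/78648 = 985/78648  =  0.01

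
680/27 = 680/27 = 25.19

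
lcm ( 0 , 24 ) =0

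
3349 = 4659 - 1310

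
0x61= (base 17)5C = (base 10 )97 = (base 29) 3a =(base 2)1100001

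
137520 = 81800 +55720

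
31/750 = 31/750 = 0.04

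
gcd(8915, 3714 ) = 1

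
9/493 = 9/493 = 0.02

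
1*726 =726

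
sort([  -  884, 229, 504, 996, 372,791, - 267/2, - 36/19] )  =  [ - 884, - 267/2 , - 36/19,  229, 372, 504, 791, 996 ] 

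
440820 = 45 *9796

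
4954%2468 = 18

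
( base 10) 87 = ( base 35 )2h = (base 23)3i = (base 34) 2J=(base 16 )57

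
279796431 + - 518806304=- 239009873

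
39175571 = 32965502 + 6210069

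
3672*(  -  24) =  - 88128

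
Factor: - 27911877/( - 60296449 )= 3^1* 7^1*43^( - 1)*67^(-1 )*491^1 * 2707^1*20929^( - 1) 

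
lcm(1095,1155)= 84315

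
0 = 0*2416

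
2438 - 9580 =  - 7142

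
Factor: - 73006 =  - 2^1*173^1*211^1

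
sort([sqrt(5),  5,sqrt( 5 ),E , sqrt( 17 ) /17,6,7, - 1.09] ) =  [ - 1.09,sqrt( 17)/17 , sqrt(5),sqrt( 5) , E, 5,6,7] 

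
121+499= 620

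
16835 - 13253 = 3582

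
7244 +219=7463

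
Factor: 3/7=3^1 * 7^(-1)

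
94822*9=853398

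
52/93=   52/93=0.56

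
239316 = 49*4884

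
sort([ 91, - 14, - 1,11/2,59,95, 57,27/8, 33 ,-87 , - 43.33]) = [ - 87,- 43.33,- 14, - 1, 27/8,11/2,33 , 57,59,91,95] 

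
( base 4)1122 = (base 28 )36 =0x5A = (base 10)90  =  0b1011010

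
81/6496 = 81/6496 = 0.01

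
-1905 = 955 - 2860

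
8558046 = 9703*882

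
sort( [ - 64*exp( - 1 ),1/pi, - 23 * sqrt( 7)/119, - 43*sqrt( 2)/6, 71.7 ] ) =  [-64 * exp( - 1), - 43 *sqrt( 2)/6, - 23 * sqrt( 7 ) /119, 1/pi, 71.7] 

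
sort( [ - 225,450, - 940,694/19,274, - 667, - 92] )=[ - 940 ,-667, - 225, - 92, 694/19,  274, 450 ] 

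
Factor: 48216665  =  5^1 *7^1*211^1*6529^1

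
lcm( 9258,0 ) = 0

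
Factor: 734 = 2^1*367^1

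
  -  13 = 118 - 131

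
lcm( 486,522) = 14094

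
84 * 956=80304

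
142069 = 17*8357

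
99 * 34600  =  3425400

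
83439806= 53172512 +30267294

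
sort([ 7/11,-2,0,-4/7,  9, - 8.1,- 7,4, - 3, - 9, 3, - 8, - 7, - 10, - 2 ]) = [ - 10, - 9, - 8.1, - 8, - 7, - 7,-3,-2, - 2, - 4/7,0,  7/11,3,  4,9] 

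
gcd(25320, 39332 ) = 4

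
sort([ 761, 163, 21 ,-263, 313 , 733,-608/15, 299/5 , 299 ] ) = [-263,-608/15, 21,299/5, 163,299, 313,733, 761 ]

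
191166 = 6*31861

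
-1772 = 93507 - 95279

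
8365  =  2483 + 5882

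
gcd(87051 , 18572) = 1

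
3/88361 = 3/88361=0.00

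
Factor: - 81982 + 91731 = 9749  =  9749^1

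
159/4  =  39+3/4 = 39.75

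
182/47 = 182/47 = 3.87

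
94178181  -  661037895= -566859714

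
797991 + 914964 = 1712955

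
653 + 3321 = 3974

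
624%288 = 48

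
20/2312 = 5/578 = 0.01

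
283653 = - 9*(-31517)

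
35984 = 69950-33966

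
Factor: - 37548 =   -  2^2*3^2*7^1*149^1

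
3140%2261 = 879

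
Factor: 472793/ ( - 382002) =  - 2^ ( - 1)*3^(-1 )*63667^( - 1)*472793^1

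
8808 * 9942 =87569136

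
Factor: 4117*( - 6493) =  - 26731681 = - 23^1*43^1*151^1*179^1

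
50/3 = 16 + 2/3 = 16.67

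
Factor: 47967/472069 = 3^1*13^( - 1)*59^1*271^1*36313^( - 1)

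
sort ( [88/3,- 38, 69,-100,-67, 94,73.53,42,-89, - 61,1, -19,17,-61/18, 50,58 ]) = [ - 100,-89,-67  , - 61,-38, - 19,- 61/18, 1, 17,88/3,42 , 50,58,69 , 73.53,94 ]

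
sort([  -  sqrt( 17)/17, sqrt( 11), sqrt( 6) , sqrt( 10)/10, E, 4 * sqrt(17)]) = [ - sqrt( 17)/17 , sqrt( 10)/10, sqrt ( 6),  E, sqrt( 11 ), 4*sqrt ( 17) ]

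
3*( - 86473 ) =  - 259419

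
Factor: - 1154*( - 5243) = 2^1*7^2*107^1 * 577^1 = 6050422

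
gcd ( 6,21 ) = 3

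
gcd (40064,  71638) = 2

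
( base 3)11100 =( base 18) 69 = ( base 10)117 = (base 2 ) 1110101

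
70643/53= 1332 + 47/53  =  1332.89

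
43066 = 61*706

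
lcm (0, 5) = 0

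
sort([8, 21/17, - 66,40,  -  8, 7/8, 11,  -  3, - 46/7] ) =[ - 66, - 8,  -  46/7, - 3,7/8,21/17, 8, 11, 40]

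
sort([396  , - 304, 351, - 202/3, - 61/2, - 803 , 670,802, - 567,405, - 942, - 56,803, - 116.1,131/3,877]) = [ - 942, - 803, - 567 ,  -  304, - 116.1, - 202/3, - 56, - 61/2,  131/3,351, 396, 405,670,802,803,877 ]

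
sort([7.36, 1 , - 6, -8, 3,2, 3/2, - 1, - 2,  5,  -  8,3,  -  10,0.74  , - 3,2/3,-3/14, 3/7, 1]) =[ - 10, - 8,  -  8, - 6,-3, - 2, - 1,-3/14,  3/7, 2/3, 0.74,1,  1,  3/2, 2, 3, 3, 5, 7.36 ]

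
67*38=2546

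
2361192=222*10636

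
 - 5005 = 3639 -8644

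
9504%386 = 240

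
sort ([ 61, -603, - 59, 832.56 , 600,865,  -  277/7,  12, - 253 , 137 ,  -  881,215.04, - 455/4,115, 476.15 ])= [ - 881, - 603, - 253, - 455/4, - 59,- 277/7,  12 , 61 , 115, 137,  215.04,476.15,  600,  832.56,865 ]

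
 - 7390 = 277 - 7667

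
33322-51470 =  -  18148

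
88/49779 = 88/49779= 0.00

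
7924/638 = 12+134/319 = 12.42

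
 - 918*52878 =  - 48542004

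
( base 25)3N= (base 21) 4e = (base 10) 98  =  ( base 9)118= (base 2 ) 1100010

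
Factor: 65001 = 3^1*47^1*461^1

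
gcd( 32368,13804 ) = 476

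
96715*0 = 0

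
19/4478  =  19/4478=0.00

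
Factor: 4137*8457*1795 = 62800963155 = 3^2 * 5^1*7^1*197^1*359^1*2819^1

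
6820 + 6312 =13132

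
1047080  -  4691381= - 3644301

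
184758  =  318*581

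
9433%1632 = 1273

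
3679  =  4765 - 1086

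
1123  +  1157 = 2280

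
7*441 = 3087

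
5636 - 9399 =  - 3763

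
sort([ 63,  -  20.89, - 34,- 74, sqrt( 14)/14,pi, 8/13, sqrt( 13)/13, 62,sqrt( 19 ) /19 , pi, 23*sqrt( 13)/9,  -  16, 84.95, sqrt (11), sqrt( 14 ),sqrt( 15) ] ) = [  -  74,  -  34,  -  20.89,- 16 , sqrt(19)/19,sqrt( 14)/14,sqrt( 13)/13,  8/13,pi, pi, sqrt(11), sqrt( 14),  sqrt ( 15 ), 23*sqrt(13)/9 , 62,63,84.95]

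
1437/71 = 1437/71 = 20.24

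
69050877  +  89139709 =158190586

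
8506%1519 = 911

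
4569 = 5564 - 995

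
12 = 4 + 8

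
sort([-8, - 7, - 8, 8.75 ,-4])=[ - 8, - 8, - 7, - 4,  8.75 ]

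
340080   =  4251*80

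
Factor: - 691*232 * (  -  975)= 156304200  =  2^3*3^1*5^2*13^1*29^1*691^1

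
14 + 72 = 86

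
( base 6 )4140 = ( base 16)39c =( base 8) 1634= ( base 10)924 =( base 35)qe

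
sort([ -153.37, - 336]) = [-336,-153.37]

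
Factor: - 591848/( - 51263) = 2^3*167^1*443^1*51263^( - 1 )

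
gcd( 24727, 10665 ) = 79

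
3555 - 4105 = -550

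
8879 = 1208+7671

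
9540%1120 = 580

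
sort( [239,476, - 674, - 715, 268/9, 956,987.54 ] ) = [ - 715, -674, 268/9,239,476,956,987.54 ] 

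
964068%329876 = 304316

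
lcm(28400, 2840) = 28400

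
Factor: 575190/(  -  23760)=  - 581/24 = - 2^( - 3 )*3^( - 1) * 7^1*83^1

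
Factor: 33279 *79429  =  2643317691 = 3^1*7^2*1621^1 *11093^1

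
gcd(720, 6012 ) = 36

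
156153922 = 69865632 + 86288290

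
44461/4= 11115+ 1/4 = 11115.25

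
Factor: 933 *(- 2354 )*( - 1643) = 3608491326 = 2^1*3^1*11^1*31^1*53^1*107^1*311^1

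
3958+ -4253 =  - 295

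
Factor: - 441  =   - 3^2* 7^2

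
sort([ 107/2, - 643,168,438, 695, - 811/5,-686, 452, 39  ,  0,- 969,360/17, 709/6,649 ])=[ - 969, - 686, - 643,  -  811/5, 0, 360/17, 39,  107/2,  709/6, 168, 438, 452 , 649,695]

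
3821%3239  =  582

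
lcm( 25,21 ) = 525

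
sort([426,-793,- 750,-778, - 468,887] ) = [-793, - 778,-750,-468 , 426, 887 ] 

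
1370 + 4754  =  6124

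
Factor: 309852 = 2^2*3^3 *19^1  *151^1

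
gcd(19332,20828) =4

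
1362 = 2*681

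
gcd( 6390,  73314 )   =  18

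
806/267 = 3 + 5/267 = 3.02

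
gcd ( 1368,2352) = 24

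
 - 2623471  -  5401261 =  - 8024732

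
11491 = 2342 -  - 9149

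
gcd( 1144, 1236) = 4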